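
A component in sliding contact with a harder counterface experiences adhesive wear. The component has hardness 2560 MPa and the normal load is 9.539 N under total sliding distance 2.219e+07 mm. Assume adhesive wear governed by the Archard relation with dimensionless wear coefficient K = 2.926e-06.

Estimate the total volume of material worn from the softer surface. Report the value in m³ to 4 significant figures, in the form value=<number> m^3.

Intermediate values are printed rounded. Every step keeps full precision; a lone final rounding: 4 significant figures.
The distance L = 2.219e+07 mm = 2.219e+04 m.
Hardness H = 2560 MPa = 2.560e+09 Pa.
As SI base values: W = 9.539 N, H = 2.560e+09 Pa, K = 2.926e-06.
The Archard volume V = K·W·L/H = 2.926e-06 · 9.539 · 2.219e+04 / 2.560e+09 = 2.419e-10 m³.

value=2.419e-10 m^3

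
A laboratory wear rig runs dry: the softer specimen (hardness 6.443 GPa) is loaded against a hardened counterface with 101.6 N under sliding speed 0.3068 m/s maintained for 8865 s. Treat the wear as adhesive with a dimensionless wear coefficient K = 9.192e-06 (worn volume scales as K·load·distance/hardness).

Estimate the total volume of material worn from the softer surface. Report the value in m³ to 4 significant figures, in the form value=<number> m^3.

value=3.942e-10 m^3

Intermediates appear rounded. The computation holds exact precision. Rounded just once, at 4 significant digits.
Convert: The distance L = v·t = 0.3068 m/s × 8865 s = 2720 m.
Convert: Hardness H = 6.443 GPa = 6.443e+09 Pa.
Expressed in SI base units: W = 101.6 N, H = 6.443e+09 Pa, K = 9.192e-06.
By Archard's law, V = K·W·L/H = 9.192e-06 · 101.6 · 2720 / 6.443e+09 = 3.942e-10 m³.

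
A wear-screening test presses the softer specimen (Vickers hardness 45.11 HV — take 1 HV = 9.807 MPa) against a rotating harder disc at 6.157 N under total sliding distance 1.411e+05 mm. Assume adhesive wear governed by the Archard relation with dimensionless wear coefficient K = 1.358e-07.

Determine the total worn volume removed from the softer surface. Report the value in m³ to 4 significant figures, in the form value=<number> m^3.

value=2.667e-13 m^3

All arithmetic runs at full precision; intermediates are printed rounded — a lone final rounding to 4 significant digits.
Convert: Total distance L = 1.411e+05 mm = 141.1 m.
Convert: Hardness H = 45.11 HV × 9.807 MPa/HV = 442.4 MPa = 4.424e+08 Pa.
As SI base values: W = 6.157 N, H = 4.424e+08 Pa, K = 1.358e-07.
Apply Archard: V = K·W·L/H = 1.358e-07 · 6.157 · 141.1 / 4.424e+08 = 2.667e-13 m³.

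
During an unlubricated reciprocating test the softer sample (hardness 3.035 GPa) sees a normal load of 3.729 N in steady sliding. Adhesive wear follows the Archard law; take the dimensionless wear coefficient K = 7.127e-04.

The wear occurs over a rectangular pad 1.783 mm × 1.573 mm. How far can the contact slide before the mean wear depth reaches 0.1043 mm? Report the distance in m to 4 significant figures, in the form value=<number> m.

Intermediates are printed rounded; all working math holds full float precision; rounded once at the end, at four significant digits.
Convert: Hardness H = 3.035 GPa = 3.035e+09 Pa.
Convert: Pad sides 1.783 mm × 1.573 mm = 0.001783 m × 0.001573 m. Contact area A = 0.001783 m × 0.001573 m = 2.805e-06 m².
Convert: Depth limit h_lim = 0.1043 mm = 1.043e-04 m.
In SI base units: W = 3.729 N, H = 3.035e+09 Pa, K = 7.127e-04.
Wearable volume V_lim = h_lim·A = 1.043e-04 · 2.805e-06 = 2.925e-10 m³.
Sliding life L = V_lim·H/(K·W) = 2.925e-10 · 3.035e+09 / (7.127e-04 · 3.729) = 334.1 m.

value=334.1 m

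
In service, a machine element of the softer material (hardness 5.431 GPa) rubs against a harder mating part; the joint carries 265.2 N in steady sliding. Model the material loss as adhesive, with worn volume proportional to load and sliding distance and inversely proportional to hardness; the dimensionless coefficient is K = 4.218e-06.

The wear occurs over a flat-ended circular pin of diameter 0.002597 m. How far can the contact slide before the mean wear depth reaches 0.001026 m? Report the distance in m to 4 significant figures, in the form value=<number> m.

Intermediate values are displayed rounded, and the algebra maintains exact precision, and one final rounding, at 4 significant figures.
Convert: Hardness H = 5.431 GPa = 5.431e+09 Pa.
Convert: Contact area A = π·d²/4 = π·(0.002597 m)²/4 = 5.297e-06 m².
As SI base values: W = 265.2 N, H = 5.431e+09 Pa, K = 4.218e-06.
Permissible volume V_lim = h_lim·A = 0.001026 · 5.297e-06 = 5.435e-09 m³.
Life L = V_lim·H/(K·W) = 5.435e-09 · 5.431e+09 / (4.218e-06 · 265.2) = 2.639e+04 m.

value=2.639e+04 m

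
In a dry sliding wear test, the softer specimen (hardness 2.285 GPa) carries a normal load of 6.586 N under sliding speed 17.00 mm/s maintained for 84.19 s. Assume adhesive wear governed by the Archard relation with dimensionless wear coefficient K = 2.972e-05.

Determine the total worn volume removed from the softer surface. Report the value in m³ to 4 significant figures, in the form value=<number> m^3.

Every step runs at full float precision — the intermediates are shown rounded, and a single final rounding: 4 significant figures.
Convert: Sliding speed v = 17.00 mm/s = 0.01700 m/s. Path length L = v·t = 0.01700 m/s × 84.19 s = 1.431 m.
Convert: Hardness H = 2.285 GPa = 2.285e+09 Pa.
Restated in SI base units: W = 6.586 N, H = 2.285e+09 Pa, K = 2.972e-05.
Worn volume V = K·W·L/H = 2.972e-05 · 6.586 · 1.431 / 2.285e+09 = 1.226e-13 m³.

value=1.226e-13 m^3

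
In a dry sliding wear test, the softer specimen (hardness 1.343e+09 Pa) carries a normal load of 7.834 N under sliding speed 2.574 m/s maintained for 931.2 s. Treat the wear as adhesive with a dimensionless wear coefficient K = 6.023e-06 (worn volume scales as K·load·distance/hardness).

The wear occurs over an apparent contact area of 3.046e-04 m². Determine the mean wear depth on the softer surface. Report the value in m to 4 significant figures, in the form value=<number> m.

value=2.765e-07 m

Intermediates are displayed rounded. All arithmetic keeps full float precision — rounded once at the end to four significant figures.
Convert: Distance L = v·t = 2.574 m/s × 931.2 s = 2397 m.
Expressed in SI base units: W = 7.834 N, H = 1.343e+09 Pa, K = 6.023e-06.
Worn volume V = K·W·L/H = 6.023e-06 · 7.834 · 2397 / 1.343e+09 = 8.421e-11 m³.
Average depth h = V/A = 8.421e-11 / 3.046e-04 = 2.765e-07 m.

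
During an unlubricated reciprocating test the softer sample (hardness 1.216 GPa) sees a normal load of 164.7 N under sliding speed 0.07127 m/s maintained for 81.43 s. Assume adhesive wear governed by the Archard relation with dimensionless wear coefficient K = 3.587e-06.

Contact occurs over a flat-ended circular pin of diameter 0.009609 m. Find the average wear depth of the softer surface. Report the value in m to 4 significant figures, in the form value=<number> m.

value=3.888e-08 m

Each operation keeps full float precision, and displayed values are rounded — a single final rounding, at 4 significant digits.
Convert: Sliding distance L = v·t = 0.07127 m/s × 81.43 s = 5.804 m.
Convert: Hardness H = 1.216 GPa = 1.216e+09 Pa.
Convert: Contact area A = π·d²/4 = π·(0.009609 m)²/4 = 7.252e-05 m².
As SI base values: W = 164.7 N, H = 1.216e+09 Pa, K = 3.587e-06.
By Archard's law, V = K·W·L/H = 3.587e-06 · 164.7 · 5.804 / 1.216e+09 = 2.820e-12 m³.
Depth h = V/A = 2.820e-12 / 7.252e-05 = 3.888e-08 m.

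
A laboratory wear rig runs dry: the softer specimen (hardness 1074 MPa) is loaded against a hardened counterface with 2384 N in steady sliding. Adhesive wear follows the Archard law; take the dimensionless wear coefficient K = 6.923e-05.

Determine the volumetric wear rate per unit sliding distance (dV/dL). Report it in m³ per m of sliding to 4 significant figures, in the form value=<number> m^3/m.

value=1.537e-10 m^3/m

Every step keeps full precision, and intermediate values are displayed rounded; a single final rounding to 4 significant figures.
Convert: Hardness H = 1074 MPa = 1.074e+09 Pa.
SI base units throughout: W = 2384 N, H = 1.074e+09 Pa, K = 6.923e-05.
Wear rate dV/dL = K·W/H, per unit distance: 6.923e-05 · 2384 / 1.074e+09 = 1.537e-10 m³/m.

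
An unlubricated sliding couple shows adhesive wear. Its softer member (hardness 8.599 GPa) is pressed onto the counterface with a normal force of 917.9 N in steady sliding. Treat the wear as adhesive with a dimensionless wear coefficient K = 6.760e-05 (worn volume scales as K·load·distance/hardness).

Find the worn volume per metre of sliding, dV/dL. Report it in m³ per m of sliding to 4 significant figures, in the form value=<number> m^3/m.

value=7.216e-12 m^3/m

The algebra holds full precision. Intermediates are displayed rounded; rounded just once to four significant digits.
Convert: Hardness H = 8.599 GPa = 8.599e+09 Pa.
Working in SI base units: W = 917.9 N, H = 8.599e+09 Pa, K = 6.760e-05.
Wear rate dV/dL = K·W/H, so: 6.760e-05 · 917.9 / 8.599e+09 = 7.216e-12 m³/m.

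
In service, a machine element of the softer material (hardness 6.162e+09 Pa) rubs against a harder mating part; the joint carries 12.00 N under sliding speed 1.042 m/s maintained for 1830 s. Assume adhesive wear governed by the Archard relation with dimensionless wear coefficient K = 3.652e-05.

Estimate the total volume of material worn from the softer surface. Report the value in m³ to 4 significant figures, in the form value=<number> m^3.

The intermediates are printed rounded; the computation keeps full precision, and rounded once at the end, at four significant figures.
Convert: Sliding distance L = v·t = 1.042 m/s × 1830 s = 1907 m.
Restated in SI base units: W = 12.00 N, H = 6.162e+09 Pa, K = 3.652e-05.
Volume removed: V = K·W·L/H = 3.652e-05 · 12.00 · 1907 / 6.162e+09 = 1.356e-10 m³.

value=1.356e-10 m^3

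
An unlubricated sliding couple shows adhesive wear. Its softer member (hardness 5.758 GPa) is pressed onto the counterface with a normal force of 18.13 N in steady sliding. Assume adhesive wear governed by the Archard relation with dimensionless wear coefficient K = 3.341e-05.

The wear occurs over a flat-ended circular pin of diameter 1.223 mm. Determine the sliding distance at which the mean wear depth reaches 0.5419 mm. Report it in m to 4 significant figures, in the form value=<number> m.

Intermediates are shown rounded. All arithmetic maintains exact precision; a single final rounding: four significant digits.
Hardness H = 5.758 GPa = 5.758e+09 Pa.
Pin diameter d = 1.223 mm = 0.001223 m. Contact area A = π·d²/4 = π·(0.001223 m)²/4 = 1.175e-06 m².
Depth limit h_lim = 0.5419 mm = 5.419e-04 m.
Working in SI base units: W = 18.13 N, H = 5.758e+09 Pa, K = 3.341e-05.
Wearable volume V_lim = h_lim·A = 5.419e-04 · 1.175e-06 = 6.366e-10 m³.
Life L = V_lim·H/(K·W) = 6.366e-10 · 5.758e+09 / (3.341e-05 · 18.13) = 6051 m.

value=6051 m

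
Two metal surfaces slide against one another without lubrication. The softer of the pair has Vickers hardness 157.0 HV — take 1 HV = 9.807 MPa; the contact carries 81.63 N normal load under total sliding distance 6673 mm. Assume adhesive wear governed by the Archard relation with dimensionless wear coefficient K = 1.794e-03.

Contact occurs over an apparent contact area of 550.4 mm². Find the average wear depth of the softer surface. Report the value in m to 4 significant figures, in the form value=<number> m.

value=1.153e-06 m

Intermediate values are shown rounded — every step maintains full precision. Rounded just once to 4 significant digits.
Convert: Total distance L = 6673 mm = 6.673 m.
Convert: Hardness H = 157.0 HV × 9.807 MPa/HV = 1540 MPa = 1.540e+09 Pa.
Convert: Contact area A = 550.4 mm² = 5.504e-04 m².
In SI base units: W = 81.63 N, H = 1.540e+09 Pa, K = 1.794e-03.
Apply Archard: V = K·W·L/H = 1.794e-03 · 81.63 · 6.673 / 1.540e+09 = 6.347e-10 m³.
Mean depth h = V/A = 6.347e-10 / 5.504e-04 = 1.153e-06 m.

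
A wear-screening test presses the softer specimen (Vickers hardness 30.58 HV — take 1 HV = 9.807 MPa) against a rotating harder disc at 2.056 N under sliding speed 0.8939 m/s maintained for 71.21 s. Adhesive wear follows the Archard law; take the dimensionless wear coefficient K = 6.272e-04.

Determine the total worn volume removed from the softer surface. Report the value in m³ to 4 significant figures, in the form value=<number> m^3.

value=2.737e-10 m^3

All arithmetic carries full precision; intermediate values appear rounded; one final rounding to 4 significant digits.
Convert: Distance L = v·t = 0.8939 m/s × 71.21 s = 63.65 m.
Convert: Hardness H = 30.58 HV × 9.807 MPa/HV = 299.9 MPa = 2.999e+08 Pa.
As SI base values: W = 2.056 N, H = 2.999e+08 Pa, K = 6.272e-04.
The Archard volume V = K·W·L/H = 6.272e-04 · 2.056 · 63.65 / 2.999e+08 = 2.737e-10 m³.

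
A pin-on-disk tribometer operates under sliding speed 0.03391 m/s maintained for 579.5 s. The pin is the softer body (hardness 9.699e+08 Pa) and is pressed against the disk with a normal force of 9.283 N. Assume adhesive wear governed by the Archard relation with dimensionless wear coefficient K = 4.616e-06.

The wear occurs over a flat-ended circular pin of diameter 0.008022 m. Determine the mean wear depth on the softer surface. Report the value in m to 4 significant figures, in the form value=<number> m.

Printed values are rounded; every step maintains exact precision — a lone final rounding: four significant digits.
Convert: Path length L = v·t = 0.03391 m/s × 579.5 s = 19.65 m.
Convert: Contact area A = π·d²/4 = π·(0.008022 m)²/4 = 5.054e-05 m².
Restated in SI base units: W = 9.283 N, H = 9.699e+08 Pa, K = 4.616e-06.
The Archard volume V = K·W·L/H = 4.616e-06 · 9.283 · 19.65 / 9.699e+08 = 8.682e-13 m³.
Average depth h = V/A = 8.682e-13 / 5.054e-05 = 1.718e-08 m.

value=1.718e-08 m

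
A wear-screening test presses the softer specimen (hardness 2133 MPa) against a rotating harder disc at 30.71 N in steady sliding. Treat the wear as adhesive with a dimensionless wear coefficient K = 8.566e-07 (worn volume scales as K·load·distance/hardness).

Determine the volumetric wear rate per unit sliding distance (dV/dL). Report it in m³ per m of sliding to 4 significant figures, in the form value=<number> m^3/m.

The algebra carries exact precision — intermediates are displayed rounded — a lone final rounding to four significant figures.
Hardness H = 2133 MPa = 2.133e+09 Pa.
In SI base units, W = 30.71 N, H = 2.133e+09 Pa, K = 8.566e-07.
The wear rate dV/dL = K·W/H — distance-free: 8.566e-07 · 30.71 / 2.133e+09 = 1.233e-14 m³/m.

value=1.233e-14 m^3/m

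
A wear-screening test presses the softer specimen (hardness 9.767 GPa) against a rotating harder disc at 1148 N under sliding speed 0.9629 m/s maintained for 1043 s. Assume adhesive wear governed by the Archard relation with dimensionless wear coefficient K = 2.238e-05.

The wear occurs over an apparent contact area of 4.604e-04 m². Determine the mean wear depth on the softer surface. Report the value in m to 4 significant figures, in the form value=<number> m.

value=5.738e-06 m

All working math runs at full precision, and the intermediates are printed rounded, and rounded just once to four significant figures.
Total distance L = v·t = 0.9629 m/s × 1043 s = 1004 m.
Hardness H = 9.767 GPa = 9.767e+09 Pa.
In SI base units, W = 1148 N, H = 9.767e+09 Pa, K = 2.238e-05.
Volume removed: V = K·W·L/H = 2.238e-05 · 1148 · 1004 / 9.767e+09 = 2.642e-09 m³.
Mean wear depth h = V/A = 2.642e-09 / 4.604e-04 = 5.738e-06 m.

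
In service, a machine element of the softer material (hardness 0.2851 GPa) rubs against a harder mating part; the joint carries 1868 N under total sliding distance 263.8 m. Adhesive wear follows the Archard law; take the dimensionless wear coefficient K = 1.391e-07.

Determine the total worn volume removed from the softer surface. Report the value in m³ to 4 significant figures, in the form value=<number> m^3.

The algebra maintains exact precision; intermediate values are printed rounded, and rounded just once, at 4 significant digits.
Convert: Hardness H = 0.2851 GPa = 2.851e+08 Pa.
Expressed in SI base units: W = 1868 N, H = 2.851e+08 Pa, K = 1.391e-07.
Volume removed: V = K·W·L/H = 1.391e-07 · 1868 · 263.8 / 2.851e+08 = 2.404e-10 m³.

value=2.404e-10 m^3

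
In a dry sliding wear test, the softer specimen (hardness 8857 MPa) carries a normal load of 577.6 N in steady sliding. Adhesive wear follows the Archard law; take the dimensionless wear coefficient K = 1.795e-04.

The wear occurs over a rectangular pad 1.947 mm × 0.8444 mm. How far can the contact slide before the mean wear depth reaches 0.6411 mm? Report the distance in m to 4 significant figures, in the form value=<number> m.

Intermediates appear rounded, and the computation maintains full float precision, and rounded once at the end, at four significant digits.
Hardness H = 8857 MPa = 8.857e+09 Pa.
Pad sides 1.947 mm × 0.8444 mm = 1.947e-03 m × 8.444e-04 m. Contact area A = 1.947e-03 m × 8.444e-04 m = 1.644e-06 m².
Depth limit h_lim = 0.6411 mm = 6.411e-04 m.
SI base units throughout: W = 577.6 N, H = 8.857e+09 Pa, K = 1.795e-04.
Limit volume V_lim = h_lim·A = 6.411e-04 · 1.644e-06 = 1.054e-09 m³.
Life L = V_lim·H/(K·W) = 1.054e-09 · 8.857e+09 / (1.795e-04 · 577.6) = 90.04 m.

value=90.04 m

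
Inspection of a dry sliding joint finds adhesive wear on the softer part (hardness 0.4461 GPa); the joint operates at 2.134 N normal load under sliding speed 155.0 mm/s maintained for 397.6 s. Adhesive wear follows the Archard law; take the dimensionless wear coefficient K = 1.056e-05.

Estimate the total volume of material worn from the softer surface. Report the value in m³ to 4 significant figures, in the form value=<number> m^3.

value=3.113e-12 m^3

The algebra keeps exact precision; displayed values are rounded. Rounded once at the end: four significant figures.
Sliding speed v = 155.0 mm/s = 0.1550 m/s. Sliding distance L = v·t = 0.1550 m/s × 397.6 s = 61.63 m.
Hardness H = 0.4461 GPa = 4.461e+08 Pa.
In SI base units: W = 2.134 N, H = 4.461e+08 Pa, K = 1.056e-05.
Archard relation: V = K·W·L/H = 1.056e-05 · 2.134 · 61.63 / 4.461e+08 = 3.113e-12 m³.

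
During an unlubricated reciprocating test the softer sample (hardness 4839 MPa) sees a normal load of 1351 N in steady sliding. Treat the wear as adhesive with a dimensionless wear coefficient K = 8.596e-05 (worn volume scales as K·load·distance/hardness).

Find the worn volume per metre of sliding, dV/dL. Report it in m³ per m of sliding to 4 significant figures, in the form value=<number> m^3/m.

value=2.400e-11 m^3/m

The intermediates are displayed rounded, and the algebra keeps exact precision; a lone final rounding, at 4 significant digits.
Convert: Hardness H = 4839 MPa = 4.839e+09 Pa.
In SI base units, W = 1351 N, H = 4.839e+09 Pa, K = 8.596e-05.
Rate of wear dV/dL = K·W/H, so: 8.596e-05 · 1351 / 4.839e+09 = 2.400e-11 m³/m.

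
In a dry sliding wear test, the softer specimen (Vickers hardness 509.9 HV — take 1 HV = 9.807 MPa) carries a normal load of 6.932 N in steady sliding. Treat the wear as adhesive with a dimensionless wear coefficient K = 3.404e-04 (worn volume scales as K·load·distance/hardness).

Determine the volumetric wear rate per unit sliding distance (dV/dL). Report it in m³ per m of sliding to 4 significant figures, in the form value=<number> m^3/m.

value=4.719e-13 m^3/m

The intermediates are shown rounded — all arithmetic holds exact precision. Rounded once at the end to four significant digits.
Convert: Hardness H = 509.9 HV × 9.807 MPa/HV = 5001 MPa = 5.001e+09 Pa.
SI base units throughout: W = 6.932 N, H = 5.001e+09 Pa, K = 3.404e-04.
Wear rate dV/dL = K·W/H, so: 3.404e-04 · 6.932 / 5.001e+09 = 4.719e-13 m³/m.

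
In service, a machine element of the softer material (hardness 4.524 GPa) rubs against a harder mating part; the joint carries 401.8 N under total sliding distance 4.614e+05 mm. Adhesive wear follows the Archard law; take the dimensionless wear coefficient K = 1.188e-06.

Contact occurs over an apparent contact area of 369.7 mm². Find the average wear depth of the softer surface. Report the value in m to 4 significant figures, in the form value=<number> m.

value=1.317e-07 m

Intermediates appear rounded. The computation keeps full precision. Rounded just once to 4 significant figures.
Sliding distance L = 4.614e+05 mm = 461.4 m.
Hardness H = 4.524 GPa = 4.524e+09 Pa.
Contact area A = 369.7 mm² = 3.697e-04 m².
In SI base units: W = 401.8 N, H = 4.524e+09 Pa, K = 1.188e-06.
The Archard volume V = K·W·L/H = 1.188e-06 · 401.8 · 461.4 / 4.524e+09 = 4.868e-11 m³.
Depth of wear h = V/A = 4.868e-11 / 3.697e-04 = 1.317e-07 m.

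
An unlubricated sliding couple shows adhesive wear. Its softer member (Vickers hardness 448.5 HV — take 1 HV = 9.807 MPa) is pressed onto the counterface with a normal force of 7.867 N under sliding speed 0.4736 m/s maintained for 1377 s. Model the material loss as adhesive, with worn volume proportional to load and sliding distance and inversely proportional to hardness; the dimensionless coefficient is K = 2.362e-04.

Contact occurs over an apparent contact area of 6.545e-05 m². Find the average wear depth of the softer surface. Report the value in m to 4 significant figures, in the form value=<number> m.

All working math keeps full precision; displayed values are rounded, and a lone final rounding: 4 significant digits.
Convert: The distance L = v·t = 0.4736 m/s × 1377 s = 652.1 m.
Convert: Hardness H = 448.5 HV × 9.807 MPa/HV = 4398 MPa = 4.398e+09 Pa.
Expressed in SI base units: W = 7.867 N, H = 4.398e+09 Pa, K = 2.362e-04.
Volume removed: V = K·W·L/H = 2.362e-04 · 7.867 · 652.1 / 4.398e+09 = 2.755e-10 m³.
Depth of wear h = V/A = 2.755e-10 / 6.545e-05 = 4.209e-06 m.

value=4.209e-06 m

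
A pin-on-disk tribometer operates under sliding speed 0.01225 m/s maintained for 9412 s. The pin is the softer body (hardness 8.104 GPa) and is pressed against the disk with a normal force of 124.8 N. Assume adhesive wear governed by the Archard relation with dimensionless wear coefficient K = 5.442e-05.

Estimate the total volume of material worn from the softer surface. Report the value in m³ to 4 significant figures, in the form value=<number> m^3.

Every step runs at full float precision. Intermediate values are printed rounded, and a lone final rounding to four significant digits.
Convert: Path length L = v·t = 0.01225 m/s × 9412 s = 115.3 m.
Convert: Hardness H = 8.104 GPa = 8.104e+09 Pa.
As SI base values: W = 124.8 N, H = 8.104e+09 Pa, K = 5.442e-05.
Archard relation: V = K·W·L/H = 5.442e-05 · 124.8 · 115.3 / 8.104e+09 = 9.663e-11 m³.

value=9.663e-11 m^3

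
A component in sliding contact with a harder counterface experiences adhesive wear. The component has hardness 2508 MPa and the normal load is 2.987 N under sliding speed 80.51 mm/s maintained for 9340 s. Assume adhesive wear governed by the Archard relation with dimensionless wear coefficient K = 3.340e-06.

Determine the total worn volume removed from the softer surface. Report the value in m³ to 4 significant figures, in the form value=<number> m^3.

Intermediate values appear rounded, and all arithmetic keeps full precision — rounded once at the end: four significant figures.
Convert: Sliding speed v = 80.51 mm/s = 0.08051 m/s. The distance L = v·t = 0.08051 m/s × 9340 s = 752.0 m.
Convert: Hardness H = 2508 MPa = 2.508e+09 Pa.
In SI base units, W = 2.987 N, H = 2.508e+09 Pa, K = 3.340e-06.
The Archard volume V = K·W·L/H = 3.340e-06 · 2.987 · 752.0 / 2.508e+09 = 2.991e-12 m³.

value=2.991e-12 m^3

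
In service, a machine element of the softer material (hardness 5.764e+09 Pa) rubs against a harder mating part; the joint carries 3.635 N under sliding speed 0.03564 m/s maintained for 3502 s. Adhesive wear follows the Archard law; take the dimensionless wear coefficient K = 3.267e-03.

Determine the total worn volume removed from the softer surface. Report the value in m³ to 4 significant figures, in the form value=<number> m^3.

value=2.571e-10 m^3

The computation keeps full precision. Quoted intermediates are rounded. Rounded just once, at four significant figures.
Path length L = v·t = 0.03564 m/s × 3502 s = 124.8 m.
Restated in SI base units: W = 3.635 N, H = 5.764e+09 Pa, K = 3.267e-03.
Worn volume V = K·W·L/H = 3.267e-03 · 3.635 · 124.8 / 5.764e+09 = 2.571e-10 m³.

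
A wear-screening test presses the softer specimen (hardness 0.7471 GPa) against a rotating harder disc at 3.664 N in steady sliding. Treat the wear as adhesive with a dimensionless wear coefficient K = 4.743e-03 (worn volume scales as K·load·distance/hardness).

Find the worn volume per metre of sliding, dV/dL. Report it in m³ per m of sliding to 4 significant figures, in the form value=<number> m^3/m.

value=2.326e-11 m^3/m

The intermediates are displayed rounded. The computation holds full precision. Rounded once at the end, at 4 significant figures.
Convert: Hardness H = 0.7471 GPa = 7.471e+08 Pa.
As SI base values: W = 3.664 N, H = 7.471e+08 Pa, K = 4.743e-03.
Wear rate dV/dL = K·W/H — distance-free: 4.743e-03 · 3.664 / 7.471e+08 = 2.326e-11 m³/m.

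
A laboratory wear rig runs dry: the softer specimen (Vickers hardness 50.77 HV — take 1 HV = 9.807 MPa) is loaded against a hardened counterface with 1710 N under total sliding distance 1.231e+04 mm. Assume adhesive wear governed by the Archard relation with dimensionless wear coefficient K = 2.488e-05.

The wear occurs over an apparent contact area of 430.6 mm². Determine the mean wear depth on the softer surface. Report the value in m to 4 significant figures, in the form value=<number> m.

Every step holds full precision, and shown intermediates are rounded — one last rounding, at four significant figures.
Convert: The distance L = 1.231e+04 mm = 12.31 m.
Convert: Hardness H = 50.77 HV × 9.807 MPa/HV = 497.9 MPa = 4.979e+08 Pa.
Convert: Contact area A = 430.6 mm² = 4.306e-04 m².
Working in SI base units: W = 1710 N, H = 4.979e+08 Pa, K = 2.488e-05.
Volume removed: V = K·W·L/H = 2.488e-05 · 1710 · 12.31 / 4.979e+08 = 1.052e-09 m³.
Mean depth h = V/A = 1.052e-09 / 4.306e-04 = 2.443e-06 m.

value=2.443e-06 m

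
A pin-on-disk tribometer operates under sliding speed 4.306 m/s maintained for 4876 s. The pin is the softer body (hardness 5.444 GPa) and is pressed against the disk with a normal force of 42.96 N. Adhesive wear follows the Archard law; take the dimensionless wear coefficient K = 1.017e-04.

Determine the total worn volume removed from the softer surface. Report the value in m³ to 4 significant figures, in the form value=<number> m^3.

Intermediate values are printed rounded. Every step carries full precision. Rounded once at the end: 4 significant figures.
Convert: The distance L = v·t = 4.306 m/s × 4876 s = 2.100e+04 m.
Convert: Hardness H = 5.444 GPa = 5.444e+09 Pa.
In SI base units: W = 42.96 N, H = 5.444e+09 Pa, K = 1.017e-04.
The Archard volume V = K·W·L/H = 1.017e-04 · 42.96 · 2.100e+04 / 5.444e+09 = 1.685e-08 m³.

value=1.685e-08 m^3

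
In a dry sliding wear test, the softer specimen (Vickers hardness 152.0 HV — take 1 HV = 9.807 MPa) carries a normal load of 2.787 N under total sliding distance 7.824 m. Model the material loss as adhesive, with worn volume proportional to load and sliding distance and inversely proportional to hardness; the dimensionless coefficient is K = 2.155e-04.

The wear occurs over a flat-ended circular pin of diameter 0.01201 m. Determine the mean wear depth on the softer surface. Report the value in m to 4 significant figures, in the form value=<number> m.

Intermediates are printed rounded; each operation maintains full float precision, and rounded once at the end to 4 significant digits.
Hardness H = 152.0 HV × 9.807 MPa/HV = 1491 MPa = 1.491e+09 Pa.
Contact area A = π·d²/4 = π·(0.01201 m)²/4 = 1.133e-04 m².
Expressed in SI base units: W = 2.787 N, H = 1.491e+09 Pa, K = 2.155e-04.
Worn volume V = K·W·L/H = 2.155e-04 · 2.787 · 7.824 / 1.491e+09 = 3.152e-12 m³.
Depth h = V/A = 3.152e-12 / 1.133e-04 = 2.783e-08 m.

value=2.783e-08 m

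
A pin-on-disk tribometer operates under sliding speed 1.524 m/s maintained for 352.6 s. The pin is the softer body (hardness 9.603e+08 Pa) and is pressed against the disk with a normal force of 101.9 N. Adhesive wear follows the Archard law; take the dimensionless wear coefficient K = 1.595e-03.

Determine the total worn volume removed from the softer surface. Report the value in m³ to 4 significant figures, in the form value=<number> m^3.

Quoted intermediates are rounded; each operation holds exact precision, and one final rounding: four significant figures.
Convert: Sliding distance L = v·t = 1.524 m/s × 352.6 s = 537.4 m.
Working in SI base units: W = 101.9 N, H = 9.603e+08 Pa, K = 1.595e-03.
Archard volume V = K·W·L/H = 1.595e-03 · 101.9 · 537.4 / 9.603e+08 = 9.095e-08 m³.

value=9.095e-08 m^3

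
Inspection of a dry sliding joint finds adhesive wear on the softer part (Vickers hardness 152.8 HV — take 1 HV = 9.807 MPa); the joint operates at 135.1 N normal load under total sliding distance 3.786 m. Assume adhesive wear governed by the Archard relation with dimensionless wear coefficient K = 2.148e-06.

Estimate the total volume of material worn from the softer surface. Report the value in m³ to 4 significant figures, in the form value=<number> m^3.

value=7.332e-13 m^3

Intermediate values are shown rounded — the algebra carries exact precision — a lone final rounding to four significant figures.
Convert: Hardness H = 152.8 HV × 9.807 MPa/HV = 1499 MPa = 1.499e+09 Pa.
Working in SI base units: W = 135.1 N, H = 1.499e+09 Pa, K = 2.148e-06.
By Archard's law, V = K·W·L/H = 2.148e-06 · 135.1 · 3.786 / 1.499e+09 = 7.332e-13 m³.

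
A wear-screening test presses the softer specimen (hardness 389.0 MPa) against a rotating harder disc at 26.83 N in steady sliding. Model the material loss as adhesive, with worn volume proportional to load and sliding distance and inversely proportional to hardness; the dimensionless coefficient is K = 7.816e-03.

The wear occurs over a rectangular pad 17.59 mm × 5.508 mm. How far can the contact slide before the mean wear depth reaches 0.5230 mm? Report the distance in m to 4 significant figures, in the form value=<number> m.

Each operation holds exact precision — intermediate values are displayed rounded, and one final rounding to four significant figures.
Hardness H = 389.0 MPa = 3.890e+08 Pa.
Pad sides 17.59 mm × 5.508 mm = 0.01759 m × 0.005508 m. Contact area A = 0.01759 m × 0.005508 m = 9.689e-05 m².
Depth limit h_lim = 0.5230 mm = 5.230e-04 m.
As SI base values: W = 26.83 N, H = 3.890e+08 Pa, K = 7.816e-03.
Permissible volume V_lim = h_lim·A = 5.230e-04 · 9.689e-05 = 5.067e-08 m³.
Sliding life L = V_lim·H/(K·W) = 5.067e-08 · 3.890e+08 / (7.816e-03 · 26.83) = 94.00 m.

value=94.00 m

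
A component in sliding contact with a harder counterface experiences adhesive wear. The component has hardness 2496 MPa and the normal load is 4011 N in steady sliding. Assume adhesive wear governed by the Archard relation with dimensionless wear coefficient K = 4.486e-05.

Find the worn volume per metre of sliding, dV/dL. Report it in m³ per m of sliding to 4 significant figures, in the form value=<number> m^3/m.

value=7.209e-11 m^3/m

The computation runs at exact precision — the intermediates are displayed rounded, and one final rounding to 4 significant digits.
Hardness H = 2496 MPa = 2.496e+09 Pa.
In SI base units, W = 4011 N, H = 2.496e+09 Pa, K = 4.486e-05.
The wear rate dV/dL = K·W/H (independent of L): 4.486e-05 · 4011 / 2.496e+09 = 7.209e-11 m³/m.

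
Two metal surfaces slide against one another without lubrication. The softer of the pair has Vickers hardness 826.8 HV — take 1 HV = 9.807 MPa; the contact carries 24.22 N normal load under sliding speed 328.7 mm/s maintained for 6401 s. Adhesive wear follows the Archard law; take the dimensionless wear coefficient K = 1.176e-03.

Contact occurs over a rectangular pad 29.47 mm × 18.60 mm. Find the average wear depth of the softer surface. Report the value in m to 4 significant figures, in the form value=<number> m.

Quoted intermediates are rounded — the algebra holds exact precision. Rounded just once: four significant digits.
Convert: Sliding speed v = 328.7 mm/s = 0.3287 m/s. Sliding distance L = v·t = 0.3287 m/s × 6401 s = 2104 m.
Convert: Hardness H = 826.8 HV × 9.807 MPa/HV = 8108 MPa = 8.108e+09 Pa.
Convert: Pad sides 29.47 mm × 18.60 mm = 0.02947 m × 0.01860 m. Contact area A = 0.02947 m × 0.01860 m = 5.481e-04 m².
SI base units throughout: W = 24.22 N, H = 8.108e+09 Pa, K = 1.176e-03.
Worn volume V = K·W·L/H = 1.176e-03 · 24.22 · 2104 / 8.108e+09 = 7.391e-09 m³.
Depth of wear h = V/A = 7.391e-09 / 5.481e-04 = 1.348e-05 m.

value=1.348e-05 m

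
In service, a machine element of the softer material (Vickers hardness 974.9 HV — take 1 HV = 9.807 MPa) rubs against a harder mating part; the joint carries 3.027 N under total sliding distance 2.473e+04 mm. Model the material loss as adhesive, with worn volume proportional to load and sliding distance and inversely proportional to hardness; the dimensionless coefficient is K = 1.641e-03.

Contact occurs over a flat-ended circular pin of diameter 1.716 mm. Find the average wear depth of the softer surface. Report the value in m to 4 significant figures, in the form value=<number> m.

value=5.556e-06 m

Intermediates are displayed rounded — all working math runs at full float precision; rounded once at the end: 4 significant digits.
Sliding distance L = 2.473e+04 mm = 24.73 m.
Hardness H = 974.9 HV × 9.807 MPa/HV = 9561 MPa = 9.561e+09 Pa.
Pin diameter d = 1.716 mm = 0.001716 m. Contact area A = π·d²/4 = π·(0.001716 m)²/4 = 2.313e-06 m².
Collected in SI base units: W = 3.027 N, H = 9.561e+09 Pa, K = 1.641e-03.
Archard volume V = K·W·L/H = 1.641e-03 · 3.027 · 24.73 / 9.561e+09 = 1.285e-11 m³.
Depth of wear h = V/A = 1.285e-11 / 2.313e-06 = 5.556e-06 m.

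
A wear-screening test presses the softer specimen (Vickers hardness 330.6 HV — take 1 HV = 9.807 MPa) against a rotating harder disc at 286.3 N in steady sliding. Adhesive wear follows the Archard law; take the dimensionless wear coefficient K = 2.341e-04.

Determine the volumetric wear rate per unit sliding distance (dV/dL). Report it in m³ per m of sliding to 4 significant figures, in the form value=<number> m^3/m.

Intermediates appear rounded — each operation maintains full float precision, and a single final rounding to four significant figures.
Convert: Hardness H = 330.6 HV × 9.807 MPa/HV = 3242 MPa = 3.242e+09 Pa.
Restated in SI base units: W = 286.3 N, H = 3.242e+09 Pa, K = 2.341e-04.
Rate of wear dV/dL = K·W/H — distance-free: 2.341e-04 · 286.3 / 3.242e+09 = 2.067e-11 m³/m.

value=2.067e-11 m^3/m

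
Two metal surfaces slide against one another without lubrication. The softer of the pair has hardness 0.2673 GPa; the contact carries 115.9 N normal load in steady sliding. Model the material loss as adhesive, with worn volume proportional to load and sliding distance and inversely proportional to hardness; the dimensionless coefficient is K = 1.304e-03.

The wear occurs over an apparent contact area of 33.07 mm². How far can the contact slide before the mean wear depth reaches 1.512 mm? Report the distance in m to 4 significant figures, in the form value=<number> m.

value=88.43 m

Intermediates are printed rounded — all working math maintains full float precision; a single final rounding: four significant figures.
Hardness H = 0.2673 GPa = 2.673e+08 Pa.
Contact area A = 33.07 mm² = 3.307e-05 m².
Depth limit h_lim = 1.512 mm = 0.001512 m.
SI base units throughout: W = 115.9 N, H = 2.673e+08 Pa, K = 1.304e-03.
At the depth limit, V_lim = h_lim·A = 0.001512 · 3.307e-05 = 5.000e-08 m³.
Sliding life L = V_lim·H/(K·W) = 5.000e-08 · 2.673e+08 / (1.304e-03 · 115.9) = 88.43 m.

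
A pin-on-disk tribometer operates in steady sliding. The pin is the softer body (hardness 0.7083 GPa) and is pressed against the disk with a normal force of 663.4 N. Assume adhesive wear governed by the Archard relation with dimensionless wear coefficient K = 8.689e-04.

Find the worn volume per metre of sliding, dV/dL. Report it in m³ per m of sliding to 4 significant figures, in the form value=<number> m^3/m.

value=8.138e-10 m^3/m

The algebra carries exact precision — intermediates are printed rounded. Rounded just once, at four significant digits.
Hardness H = 0.7083 GPa = 7.083e+08 Pa.
Collected in SI base units: W = 663.4 N, H = 7.083e+08 Pa, K = 8.689e-04.
Sliding wear rate dV/dL = K·W/H (independent of L): 8.689e-04 · 663.4 / 7.083e+08 = 8.138e-10 m³/m.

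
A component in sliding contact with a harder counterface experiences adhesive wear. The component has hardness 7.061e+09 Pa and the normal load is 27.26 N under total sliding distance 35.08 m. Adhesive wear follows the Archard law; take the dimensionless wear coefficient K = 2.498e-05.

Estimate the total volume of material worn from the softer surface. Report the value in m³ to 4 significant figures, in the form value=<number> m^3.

Intermediates appear rounded; the computation carries full float precision; rounded once at the end, at four significant figures.
As SI base values: W = 27.26 N, H = 7.061e+09 Pa, K = 2.498e-05.
By Archard's law, V = K·W·L/H = 2.498e-05 · 27.26 · 35.08 / 7.061e+09 = 3.383e-12 m³.

value=3.383e-12 m^3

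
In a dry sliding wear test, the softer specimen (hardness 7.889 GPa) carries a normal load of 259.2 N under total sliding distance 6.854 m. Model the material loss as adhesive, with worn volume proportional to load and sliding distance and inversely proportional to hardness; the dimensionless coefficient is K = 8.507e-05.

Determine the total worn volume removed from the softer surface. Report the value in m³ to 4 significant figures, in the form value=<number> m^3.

Each operation maintains full precision, and intermediates are printed rounded, and rounded just once, at 4 significant digits.
Convert: Hardness H = 7.889 GPa = 7.889e+09 Pa.
In SI base units: W = 259.2 N, H = 7.889e+09 Pa, K = 8.507e-05.
Archard relation: V = K·W·L/H = 8.507e-05 · 259.2 · 6.854 / 7.889e+09 = 1.916e-11 m³.

value=1.916e-11 m^3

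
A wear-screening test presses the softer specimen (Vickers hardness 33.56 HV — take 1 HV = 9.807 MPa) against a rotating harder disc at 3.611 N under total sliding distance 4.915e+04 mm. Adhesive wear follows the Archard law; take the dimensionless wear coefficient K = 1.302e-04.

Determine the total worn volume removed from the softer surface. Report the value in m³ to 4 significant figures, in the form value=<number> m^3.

Each operation maintains exact precision — quoted intermediates are rounded. Rounded just once to four significant figures.
Convert: Distance covered L = 4.915e+04 mm = 49.15 m.
Convert: Hardness H = 33.56 HV × 9.807 MPa/HV = 329.1 MPa = 3.291e+08 Pa.
Working in SI base units: W = 3.611 N, H = 3.291e+08 Pa, K = 1.302e-04.
By Archard's law, V = K·W·L/H = 1.302e-04 · 3.611 · 49.15 / 3.291e+08 = 7.021e-11 m³.

value=7.021e-11 m^3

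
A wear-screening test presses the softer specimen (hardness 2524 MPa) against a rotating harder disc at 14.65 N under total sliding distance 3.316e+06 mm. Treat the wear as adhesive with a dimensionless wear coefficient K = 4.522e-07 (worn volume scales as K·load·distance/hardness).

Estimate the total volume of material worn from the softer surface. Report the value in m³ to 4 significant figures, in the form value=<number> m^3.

value=8.703e-12 m^3

The computation holds exact precision; the intermediates are printed rounded — one last rounding to four significant figures.
Distance L = 3.316e+06 mm = 3316 m.
Hardness H = 2524 MPa = 2.524e+09 Pa.
In SI base units, W = 14.65 N, H = 2.524e+09 Pa, K = 4.522e-07.
The Archard volume V = K·W·L/H = 4.522e-07 · 14.65 · 3316 / 2.524e+09 = 8.703e-12 m³.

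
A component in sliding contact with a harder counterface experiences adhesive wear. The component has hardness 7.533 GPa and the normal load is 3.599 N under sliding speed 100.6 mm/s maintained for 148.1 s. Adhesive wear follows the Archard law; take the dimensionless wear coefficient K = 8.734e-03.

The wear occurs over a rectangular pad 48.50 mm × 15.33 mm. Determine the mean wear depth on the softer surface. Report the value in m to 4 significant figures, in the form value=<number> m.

value=8.362e-08 m

The intermediates are shown rounded; all arithmetic holds exact precision; one last rounding, at 4 significant figures.
Sliding speed v = 100.6 mm/s = 0.1006 m/s. Sliding distance L = v·t = 0.1006 m/s × 148.1 s = 14.90 m.
Hardness H = 7.533 GPa = 7.533e+09 Pa.
Pad sides 48.50 mm × 15.33 mm = 0.04850 m × 0.01533 m. Contact area A = 0.04850 m × 0.01533 m = 7.435e-04 m².
Working in SI base units: W = 3.599 N, H = 7.533e+09 Pa, K = 8.734e-03.
By Archard's law, V = K·W·L/H = 8.734e-03 · 3.599 · 14.90 / 7.533e+09 = 6.217e-11 m³.
Mean depth h = V/A = 6.217e-11 / 7.435e-04 = 8.362e-08 m.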